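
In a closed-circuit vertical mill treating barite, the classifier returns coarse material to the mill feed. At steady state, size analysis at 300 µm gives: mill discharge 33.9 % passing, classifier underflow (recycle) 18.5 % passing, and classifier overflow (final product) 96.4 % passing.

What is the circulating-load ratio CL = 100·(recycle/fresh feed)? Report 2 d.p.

CL = 405.84 %

Two-product formula at 300 µm:
(1+r)·d = r·u + o ⇒ r = (o−d)/(d−u)
r = (96.4 − 33.9)/(33.9 − 18.5) = 62.5/15.4 = 4.0584
CL = 100·r = 405.84 %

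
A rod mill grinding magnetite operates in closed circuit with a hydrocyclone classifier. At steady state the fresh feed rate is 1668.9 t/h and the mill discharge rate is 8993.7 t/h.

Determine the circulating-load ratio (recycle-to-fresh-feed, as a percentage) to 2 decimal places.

Discharge = new feed + return, hence
R = M − F = 8993.7 − 1668.9 = 7324.8 t/h
CL = 100·R/F = 100·7324.8/1668.9 = 438.90 %

CL = 438.90 %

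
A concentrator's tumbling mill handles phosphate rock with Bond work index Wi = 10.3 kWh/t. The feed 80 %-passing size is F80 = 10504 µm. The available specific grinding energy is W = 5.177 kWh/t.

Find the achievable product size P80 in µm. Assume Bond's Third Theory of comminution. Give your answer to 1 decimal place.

P80 = 277.6 µm

W = 10·Wi·[P80^(−½) − F80^(−½)]
P80^(−½) = W/(10 Wi) + F80^(−½)
  = 5.1770/(10·10.3) + 1/√10504 = 0.050262 + 0.009757 = 0.060019
P80 = (1/0.060019)² = 16.6613² = 277.60 µm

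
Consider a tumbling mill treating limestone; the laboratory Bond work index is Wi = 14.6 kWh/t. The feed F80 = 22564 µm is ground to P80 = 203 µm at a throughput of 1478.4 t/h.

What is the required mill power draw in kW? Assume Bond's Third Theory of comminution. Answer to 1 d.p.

P = 13712.5 kW

W = 10·Wi·(P80^(-½) − F80^(-½))
W = 10·14.6·(1/√203 − 1/√22564) = 10·14.6·(0.063529) = 9.2752 kWh/t
P_mill = W·ṁ = 9.2752·1478.4 = 13712.5 kW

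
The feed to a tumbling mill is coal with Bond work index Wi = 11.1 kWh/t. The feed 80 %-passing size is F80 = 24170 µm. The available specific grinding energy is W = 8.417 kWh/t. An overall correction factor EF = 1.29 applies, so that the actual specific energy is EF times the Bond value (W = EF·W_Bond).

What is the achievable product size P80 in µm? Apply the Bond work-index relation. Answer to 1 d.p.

P80 = 235.1 µm

W = 10·Wi·(P80^(-½) − F80^(-½))
W_Bond = W / EF = 8.417 / 1.29 = 6.5248 kWh/t
⇒ 1/√P80 = W_Bond/(10·Wi) + 1/√F80
  = 6.5248/(10·11.1) + 1/√24170 = 0.058782 + 0.006432 = 0.065214
P80 = (1/0.065214)² = 15.3341² = 235.13 µm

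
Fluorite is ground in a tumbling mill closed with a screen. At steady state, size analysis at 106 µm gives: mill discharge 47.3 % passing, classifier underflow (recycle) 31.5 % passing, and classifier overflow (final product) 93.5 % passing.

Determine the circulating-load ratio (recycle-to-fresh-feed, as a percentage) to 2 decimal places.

CL = 292.41 %

Classifier node, passing 106 µm:
(1+r)·d = r·u + o ⇒ r = (o−d)/(d−u)
r = (93.5 − 47.3)/(47.3 − 31.5) = 46.2/15.8 = 2.9241
CL = 100·r = 292.41 %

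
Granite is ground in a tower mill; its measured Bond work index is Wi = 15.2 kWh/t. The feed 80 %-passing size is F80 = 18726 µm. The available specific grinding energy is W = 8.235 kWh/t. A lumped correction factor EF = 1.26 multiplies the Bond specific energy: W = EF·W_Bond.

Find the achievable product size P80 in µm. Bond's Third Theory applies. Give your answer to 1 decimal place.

P80 = 395.2 µm

W = 10·Wi·[P80^(−½) − F80^(−½)]
W_Bond = W / EF = 8.235 / 1.26 = 6.5357 kWh/t
1/√P80 = 1/√F80 + W_Bond/(10·Wi)
  = 6.5357/(10·15.2) + 1/√18726 = 0.042998 + 0.007308 = 0.050306
P80 = (1/0.050306)² = 19.8784² = 395.15 µm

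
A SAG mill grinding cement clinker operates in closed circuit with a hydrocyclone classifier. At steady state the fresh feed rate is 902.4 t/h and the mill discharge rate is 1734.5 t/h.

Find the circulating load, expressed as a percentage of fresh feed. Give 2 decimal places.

Steady state: M = F + R.
R = M − F = 1734.5 − 902.4 = 832.1 t/h
CL = 100·R/F = 100·832.1/902.4 = 92.21 %

CL = 92.21 %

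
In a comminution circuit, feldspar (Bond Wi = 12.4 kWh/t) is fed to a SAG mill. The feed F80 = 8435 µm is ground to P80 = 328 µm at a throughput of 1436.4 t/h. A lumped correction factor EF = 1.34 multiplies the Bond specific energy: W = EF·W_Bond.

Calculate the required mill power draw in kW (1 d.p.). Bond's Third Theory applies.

P = 10579.7 kW

W_Bond = 10·Wi·(1/√P₈₀ − 1/√F₈₀)
W = 10·12.4·(1/√328 − 1/√8435) = 10·12.4·(0.044328) = 5.4966 kWh/t
With EF = 1.34: W = 5.4966·1.34 = 7.3655 kWh/t
Mill draw = 7.3655 × 1436.4 = 10579.7 kW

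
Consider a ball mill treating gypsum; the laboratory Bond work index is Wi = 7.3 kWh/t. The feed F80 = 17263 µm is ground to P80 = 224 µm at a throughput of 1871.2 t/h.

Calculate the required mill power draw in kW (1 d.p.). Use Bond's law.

P = 8087.2 kW

W = 10 Wi (1/√P80 − 1/√F80)  [Bond]
W = 10·7.3·(1/√224 − 1/√17263) = 10·7.3·(0.059204) = 4.3219 kWh/t
Power = W × throughput = 4.3219 kWh/t × 1871.2 t/h = 8087.2 kW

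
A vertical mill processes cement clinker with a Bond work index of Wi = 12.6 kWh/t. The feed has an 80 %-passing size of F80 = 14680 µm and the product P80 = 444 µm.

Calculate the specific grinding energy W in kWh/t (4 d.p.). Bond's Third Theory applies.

W_Bond = 10·Wi·(1/√P₈₀ − 1/√F₈₀)
1/√444 = 0.047458;  1/√14680 = 0.008253
W = 10·12.6·(0.047458 − 0.008253) = 4.9398 kWh/t

W = 4.9398 kWh/t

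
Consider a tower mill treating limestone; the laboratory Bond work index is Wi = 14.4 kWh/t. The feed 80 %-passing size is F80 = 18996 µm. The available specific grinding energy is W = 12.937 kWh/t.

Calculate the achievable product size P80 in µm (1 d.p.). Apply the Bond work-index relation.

P80 = 106.1 µm

W = 10 Wi (P80^-0.5 − F80^-0.5)
1/√P80 = 1/√F80 + W/(10·Wi)
  = 12.9370/(10·14.4) + 1/√18996 = 0.089840 + 0.007256 = 0.097096
P80 = (1/0.097096)² = 10.2991² = 106.07 µm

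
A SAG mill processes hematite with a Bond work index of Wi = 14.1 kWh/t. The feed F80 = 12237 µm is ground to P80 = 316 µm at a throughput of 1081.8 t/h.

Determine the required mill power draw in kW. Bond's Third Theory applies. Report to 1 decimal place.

Bond: W = 10·Wi·(1/√P80 − 1/√F80)
W = 10·14.1·(1/√316 − 1/√12237) = 10·14.1·(0.047215) = 6.6572 kWh/t
P = W·T = 6.6572·1081.8 = 7201.8 kW

P = 7201.8 kW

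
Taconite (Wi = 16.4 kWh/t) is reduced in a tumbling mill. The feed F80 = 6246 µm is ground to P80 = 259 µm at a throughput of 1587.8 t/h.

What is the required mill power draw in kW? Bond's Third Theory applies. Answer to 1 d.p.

P = 12885.5 kW

W_Bond = 10·Wi·(1/√P₈₀ − 1/√F₈₀)
W = 10·16.4·(1/√259 − 1/√6246) = 10·16.4·(0.049484) = 8.1153 kWh/t
Power = W × throughput = 8.1153 kWh/t × 1587.8 t/h = 12885.5 kW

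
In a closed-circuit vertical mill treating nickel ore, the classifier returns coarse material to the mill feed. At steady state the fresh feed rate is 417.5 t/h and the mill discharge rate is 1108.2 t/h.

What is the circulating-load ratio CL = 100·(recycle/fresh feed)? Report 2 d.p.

CL = 165.44 %

Mill node: discharge = fresh + recycle.
R = M − F = 1108.2 − 417.5 = 690.7 t/h
CL = 100·R/F = 100·690.7/417.5 = 165.44 %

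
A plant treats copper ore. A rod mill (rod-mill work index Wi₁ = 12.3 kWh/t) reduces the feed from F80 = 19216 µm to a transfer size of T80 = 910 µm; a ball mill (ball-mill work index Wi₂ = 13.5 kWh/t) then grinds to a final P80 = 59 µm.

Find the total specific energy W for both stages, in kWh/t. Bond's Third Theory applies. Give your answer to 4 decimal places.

W = 16.2904 kWh/t

W = 10 Wi (1/√P80 − 1/√F80)  [Bond]
Stage 1 (19216→910 µm, Wi₁=12.3): W₁ = 10·12.3·(0.033150 − 0.007214) = 3.1901 kWh/t
Stage 2 (910→59 µm, Wi₂=13.5): W₂ = 10·13.5·(0.130189 − 0.033150) = 13.1003 kWh/t
W = W₁ + W₂ = 3.1901 + 13.1003 = 16.2904 kWh/t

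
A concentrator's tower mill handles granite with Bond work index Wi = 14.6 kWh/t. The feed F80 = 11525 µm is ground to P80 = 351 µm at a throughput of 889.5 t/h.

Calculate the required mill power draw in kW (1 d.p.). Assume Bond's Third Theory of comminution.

Bond:  W = 10 Wi (1/√P − 1/√F)
W = 10·14.6·(1/√351 − 1/√11525) = 10·14.6·(0.044061) = 6.4329 kWh/t
Power = W × throughput = 6.4329 kWh/t × 889.5 t/h = 5722.1 kW

P = 5722.1 kW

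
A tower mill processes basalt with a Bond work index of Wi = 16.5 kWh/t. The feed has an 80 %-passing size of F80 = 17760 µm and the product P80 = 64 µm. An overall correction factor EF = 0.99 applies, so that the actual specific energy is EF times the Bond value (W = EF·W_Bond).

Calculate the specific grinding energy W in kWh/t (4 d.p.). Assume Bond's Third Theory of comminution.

W = 19.1930 kWh/t

W = 10 Wi / √P80 − 10 Wi / √F80
1/√64 = 0.125000;  1/√17760 = 0.007504
W = 10·16.5·(0.125000 − 0.007504) = 19.3869 kWh/t
Apply correction: 19.3869 × 0.99 = 19.1930 kWh/t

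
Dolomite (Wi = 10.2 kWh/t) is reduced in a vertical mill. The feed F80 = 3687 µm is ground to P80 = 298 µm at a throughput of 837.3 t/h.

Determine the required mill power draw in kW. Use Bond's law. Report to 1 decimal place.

Bond:  W = 10 Wi (1/√P − 1/√F)
W = 10·10.2·(1/√298 − 1/√3687) = 10·10.2·(0.041460) = 4.2289 kWh/t
P_mill = W·ṁ = 4.2289·837.3 = 3540.8 kW

P = 3540.8 kW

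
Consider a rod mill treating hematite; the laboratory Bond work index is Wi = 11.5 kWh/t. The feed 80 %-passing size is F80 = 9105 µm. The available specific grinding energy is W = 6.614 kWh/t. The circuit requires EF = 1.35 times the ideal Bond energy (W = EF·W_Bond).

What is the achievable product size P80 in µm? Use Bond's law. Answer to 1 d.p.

P80 = 354.9 µm

Bond: W = 10·Wi·(1/√P80 − 1/√F80)
W_Bond = W / EF = 6.614 / 1.35 = 4.8993 kWh/t
P80^-0.5 = F80^-0.5 + W_Bond/(10 Wi)
  = 4.8993/(10·11.5) + 1/√9105 = 0.042602 + 0.010480 = 0.053082
P80 = (1/0.053082)² = 18.8387² = 354.90 µm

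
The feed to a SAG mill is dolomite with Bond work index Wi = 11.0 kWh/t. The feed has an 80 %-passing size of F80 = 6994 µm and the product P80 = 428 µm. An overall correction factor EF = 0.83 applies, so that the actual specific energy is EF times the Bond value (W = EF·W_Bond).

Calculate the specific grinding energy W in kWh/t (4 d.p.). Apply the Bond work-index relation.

W = 3.3214 kWh/t

W_Bond = 10·Wi·(1/√P₈₀ − 1/√F₈₀)
1/√428 = 0.048337;  1/√6994 = 0.011957
W = 10·11.0·(0.048337 − 0.011957) = 4.0017 kWh/t
With EF = 0.83: W = 4.0017·0.83 = 3.3214 kWh/t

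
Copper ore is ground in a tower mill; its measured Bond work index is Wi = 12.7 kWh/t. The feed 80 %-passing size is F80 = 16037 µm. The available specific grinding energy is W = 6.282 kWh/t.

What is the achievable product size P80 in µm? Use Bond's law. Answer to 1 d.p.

W = 10 Wi (1/√P80 − 1/√F80)  [Bond]
⇒ 1/√P80 = W/(10·Wi) + 1/√F80
  = 6.2820/(10·12.7) + 1/√16037 = 0.049465 + 0.007897 = 0.057361
P80 = (1/0.057361)² = 17.4334² = 303.92 µm

P80 = 303.9 µm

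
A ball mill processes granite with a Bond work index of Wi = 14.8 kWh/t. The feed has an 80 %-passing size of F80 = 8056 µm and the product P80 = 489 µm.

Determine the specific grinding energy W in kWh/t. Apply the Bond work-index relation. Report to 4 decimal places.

W = 5.0439 kWh/t

Bond:  W = 10 Wi (1/√P − 1/√F)
1/√489 = 0.045222;  1/√8056 = 0.011141
W = 10·14.8·(0.045222 − 0.011141) = 5.0439 kWh/t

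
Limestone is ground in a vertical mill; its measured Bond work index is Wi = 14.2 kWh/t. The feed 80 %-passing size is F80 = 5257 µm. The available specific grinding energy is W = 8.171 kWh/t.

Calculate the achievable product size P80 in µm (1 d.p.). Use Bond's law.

W_Bond = 10·Wi·(1/√P₈₀ − 1/√F₈₀)
1/√P80 = 1/√F80 + W/(10·Wi)
  = 8.1710/(10·14.2) + 1/√5257 = 0.057542 + 0.013792 = 0.071334
P80 = (1/0.071334)² = 14.0185² = 196.52 µm

P80 = 196.5 µm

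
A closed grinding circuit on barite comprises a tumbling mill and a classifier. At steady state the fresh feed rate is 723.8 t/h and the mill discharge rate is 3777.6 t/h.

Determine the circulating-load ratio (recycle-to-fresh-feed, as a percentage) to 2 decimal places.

Mill node: discharge = fresh + recycle.
R = M − F = 3777.6 − 723.8 = 3053.8 t/h
CL = 100·R/F = 100·3053.8/723.8 = 421.91 %

CL = 421.91 %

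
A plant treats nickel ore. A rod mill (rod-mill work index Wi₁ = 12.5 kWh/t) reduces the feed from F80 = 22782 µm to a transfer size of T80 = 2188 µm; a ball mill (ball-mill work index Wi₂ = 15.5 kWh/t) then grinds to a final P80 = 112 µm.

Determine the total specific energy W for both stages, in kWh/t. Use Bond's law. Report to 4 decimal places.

W_Bond = 10·Wi·(1/√P₈₀ − 1/√F₈₀)
Stage 1 (22782→2188 µm, Wi₁=12.5): W₁ = 10·12.5·(0.021378 − 0.006625) = 1.8441 kWh/t
Stage 2 (2188→112 µm, Wi₂=15.5): W₂ = 10·15.5·(0.094491 − 0.021378) = 11.3325 kWh/t
W = W₁ + W₂ = 1.8441 + 11.3325 = 13.1766 kWh/t

W = 13.1766 kWh/t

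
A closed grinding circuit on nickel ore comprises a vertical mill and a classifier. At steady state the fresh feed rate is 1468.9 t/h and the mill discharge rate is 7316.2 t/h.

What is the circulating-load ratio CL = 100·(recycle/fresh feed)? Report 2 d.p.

CL = 398.07 %

Steady state: M = F + R.
R = M − F = 7316.2 − 1468.9 = 5847.3 t/h
CL = 100·R/F = 100·5847.3/1468.9 = 398.07 %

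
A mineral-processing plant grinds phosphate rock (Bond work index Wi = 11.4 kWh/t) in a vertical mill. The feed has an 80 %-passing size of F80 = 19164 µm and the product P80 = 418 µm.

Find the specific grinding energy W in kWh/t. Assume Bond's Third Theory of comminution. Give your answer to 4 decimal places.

W_Bond = 10·Wi·(1/√P₈₀ − 1/√F₈₀)
1/√418 = 0.048912;  1/√19164 = 0.007224
W = 10·11.4·(0.048912 − 0.007224) = 4.7524 kWh/t

W = 4.7524 kWh/t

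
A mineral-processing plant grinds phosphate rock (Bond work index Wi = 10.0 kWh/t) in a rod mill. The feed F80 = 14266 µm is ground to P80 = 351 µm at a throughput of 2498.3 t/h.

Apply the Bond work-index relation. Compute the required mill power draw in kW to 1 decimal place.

W = 10 Wi / √P80 − 10 Wi / √F80
W = 10·10.0·(1/√351 − 1/√14266) = 10·10.0·(0.045004) = 4.5004 kWh/t
Power = W × throughput = 4.5004 kWh/t × 2498.3 t/h = 11243.3 kW

P = 11243.3 kW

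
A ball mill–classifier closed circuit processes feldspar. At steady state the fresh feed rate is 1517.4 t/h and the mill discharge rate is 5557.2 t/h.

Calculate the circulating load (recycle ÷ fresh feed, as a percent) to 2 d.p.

Discharge = new feed + return, hence
R = M − F = 5557.2 − 1517.4 = 4039.8 t/h
CL = 100·R/F = 100·4039.8/1517.4 = 266.23 %

CL = 266.23 %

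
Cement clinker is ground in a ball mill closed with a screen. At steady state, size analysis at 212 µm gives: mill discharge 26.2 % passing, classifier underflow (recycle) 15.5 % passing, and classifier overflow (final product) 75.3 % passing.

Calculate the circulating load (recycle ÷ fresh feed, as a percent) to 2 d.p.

Classifier node, passing 212 µm:
(1+r)d = ru + o → r = (o−d)/(d−u)
r = (75.3 − 26.2)/(26.2 − 15.5) = 49.1/10.7 = 4.5888
CL = 100·r = 458.88 %

CL = 458.88 %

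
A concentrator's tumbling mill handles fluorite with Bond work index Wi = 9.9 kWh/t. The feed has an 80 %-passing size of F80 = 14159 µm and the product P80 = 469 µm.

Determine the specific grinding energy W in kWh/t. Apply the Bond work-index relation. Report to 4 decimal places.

W = 3.7394 kWh/t

W = 10·Wi·(P80^(-½) − F80^(-½))
1/√469 = 0.046176;  1/√14159 = 0.008404
W = 10·9.9·(0.046176 − 0.008404) = 3.7394 kWh/t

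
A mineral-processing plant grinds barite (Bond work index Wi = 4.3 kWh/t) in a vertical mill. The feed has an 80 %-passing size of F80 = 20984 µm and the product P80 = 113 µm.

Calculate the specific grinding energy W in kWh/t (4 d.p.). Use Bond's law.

W = 3.7483 kWh/t

W = 10·Wi·[P80^(−½) − F80^(−½)]
1/√113 = 0.094072;  1/√20984 = 0.006903
W = 10·4.3·(0.094072 − 0.006903) = 3.7483 kWh/t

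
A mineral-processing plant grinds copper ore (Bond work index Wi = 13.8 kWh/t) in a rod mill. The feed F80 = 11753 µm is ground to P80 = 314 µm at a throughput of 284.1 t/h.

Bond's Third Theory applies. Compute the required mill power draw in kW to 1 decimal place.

W = 10 Wi (1/√P80 − 1/√F80)  [Bond]
W = 10·13.8·(1/√314 − 1/√11753) = 10·13.8·(0.047209) = 6.5149 kWh/t
Power = W × throughput = 6.5149 kWh/t × 284.1 t/h = 1850.9 kW

P = 1850.9 kW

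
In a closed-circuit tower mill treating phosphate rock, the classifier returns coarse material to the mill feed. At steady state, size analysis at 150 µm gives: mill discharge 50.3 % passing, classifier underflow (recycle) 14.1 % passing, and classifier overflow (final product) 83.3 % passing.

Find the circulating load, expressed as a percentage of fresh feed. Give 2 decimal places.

CL = 91.16 %

Classifier node, passing 150 µm:
Fd + Rd = Ru + Fo ⇒ R/F = (o−d)/(d−u)
r = (83.3 − 50.3)/(50.3 − 14.1) = 33.0/36.2 = 0.9116
CL = 100·r = 91.16 %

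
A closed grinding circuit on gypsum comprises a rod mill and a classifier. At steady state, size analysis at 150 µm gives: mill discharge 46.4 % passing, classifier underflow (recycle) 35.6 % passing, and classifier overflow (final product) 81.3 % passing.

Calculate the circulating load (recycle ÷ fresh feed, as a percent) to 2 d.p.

CL = 323.15 %

Mass balance on the −150 µm fraction:
(1+r)·d = r·u + o ⇒ r = (o−d)/(d−u)
r = (81.3 − 46.4)/(46.4 − 35.6) = 34.9/10.8 = 3.2315
CL = 100·r = 323.15 %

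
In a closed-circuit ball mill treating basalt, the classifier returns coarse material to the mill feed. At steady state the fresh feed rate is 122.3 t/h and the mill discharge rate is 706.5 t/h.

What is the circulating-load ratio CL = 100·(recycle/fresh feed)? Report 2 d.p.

CL = 477.68 %

Mill node: discharge = fresh + recycle.
R = M − F = 706.5 − 122.3 = 584.2 t/h
CL = 100·R/F = 100·584.2/122.3 = 477.68 %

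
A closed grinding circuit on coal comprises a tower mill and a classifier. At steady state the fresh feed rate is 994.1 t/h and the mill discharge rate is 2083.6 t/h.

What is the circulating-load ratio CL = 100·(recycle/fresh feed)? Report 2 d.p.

Steady state: M = F + R.
R = M − F = 2083.6 − 994.1 = 1089.5 t/h
CL = 100·R/F = 100·1089.5/994.1 = 109.60 %

CL = 109.60 %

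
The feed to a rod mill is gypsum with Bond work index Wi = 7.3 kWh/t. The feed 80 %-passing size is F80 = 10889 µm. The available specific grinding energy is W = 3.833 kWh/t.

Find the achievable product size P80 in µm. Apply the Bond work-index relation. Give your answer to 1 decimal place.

W = 10 Wi / √P80 − 10 Wi / √F80
⇒ 1/√P80 = W/(10 Wi) + 1/√F80
  = 3.8330/(10·7.3) + 1/√10889 = 0.052507 + 0.009583 = 0.062090
P80 = (1/0.062090)² = 16.1057² = 259.39 µm

P80 = 259.4 µm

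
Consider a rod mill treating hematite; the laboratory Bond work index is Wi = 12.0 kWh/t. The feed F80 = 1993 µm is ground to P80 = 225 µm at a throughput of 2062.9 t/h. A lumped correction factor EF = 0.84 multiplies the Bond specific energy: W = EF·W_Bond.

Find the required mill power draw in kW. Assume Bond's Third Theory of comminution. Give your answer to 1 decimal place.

Bond: W = 10·Wi·(1/√P80 − 1/√F80)
W = 10·12.0·(1/√225 − 1/√1993) = 10·12.0·(0.044267) = 5.3120 kWh/t
Apply correction: 5.3120 × 0.84 = 4.4621 kWh/t
P_mill = W·ṁ = 4.4621·2062.9 = 9204.8 kW

P = 9204.8 kW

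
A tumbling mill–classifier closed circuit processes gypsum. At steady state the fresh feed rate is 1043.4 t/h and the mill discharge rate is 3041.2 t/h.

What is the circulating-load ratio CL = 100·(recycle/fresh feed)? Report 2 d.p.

CL = 191.47 %

Steady state: M = F + R.
R = M − F = 3041.2 − 1043.4 = 1997.8 t/h
CL = 100·R/F = 100·1997.8/1043.4 = 191.47 %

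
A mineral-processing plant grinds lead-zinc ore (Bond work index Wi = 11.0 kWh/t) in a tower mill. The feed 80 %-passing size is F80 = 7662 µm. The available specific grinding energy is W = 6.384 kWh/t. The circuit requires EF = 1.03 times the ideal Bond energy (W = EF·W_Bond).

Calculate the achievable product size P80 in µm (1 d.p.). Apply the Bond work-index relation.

P80 = 217.7 µm

W = 10·Wi·[P80^(−½) − F80^(−½)]
W_Bond = W / EF = 6.384 / 1.03 = 6.1981 kWh/t
⇒ 1/√P80 = W_Bond/(10·Wi) + 1/√F80
  = 6.1981/(10·11.0) + 1/√7662 = 0.056346 + 0.011424 = 0.067770
P80 = (1/0.067770)² = 14.7557² = 217.73 µm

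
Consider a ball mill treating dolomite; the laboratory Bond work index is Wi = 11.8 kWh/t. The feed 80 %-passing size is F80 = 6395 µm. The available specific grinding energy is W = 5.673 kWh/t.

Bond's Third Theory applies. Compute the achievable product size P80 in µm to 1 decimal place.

Bond:  W = 10 Wi (1/√P − 1/√F)
⇒ 1/√P80 = W/(10·Wi) + 1/√F80
  = 5.6730/(10·11.8) + 1/√6395 = 0.048076 + 0.012505 = 0.060581
P80 = (1/0.060581)² = 16.5068² = 272.47 µm

P80 = 272.5 µm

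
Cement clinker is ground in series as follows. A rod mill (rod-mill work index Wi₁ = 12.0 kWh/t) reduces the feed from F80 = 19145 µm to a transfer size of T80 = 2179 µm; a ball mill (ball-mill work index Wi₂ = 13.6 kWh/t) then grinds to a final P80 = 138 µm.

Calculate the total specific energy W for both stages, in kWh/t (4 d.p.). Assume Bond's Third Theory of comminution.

Bond: W = 10·Wi·(1/√P80 − 1/√F80)
Stage 1 (19145→2179 µm, Wi₁=12.0): W₁ = 10·12.0·(0.021423 − 0.007227) = 1.7034 kWh/t
Stage 2 (2179→138 µm, Wi₂=13.6): W₂ = 10·13.6·(0.085126 − 0.021423) = 8.6636 kWh/t
W = W₁ + W₂ = 1.7034 + 8.6636 = 10.3671 kWh/t

W = 10.3671 kWh/t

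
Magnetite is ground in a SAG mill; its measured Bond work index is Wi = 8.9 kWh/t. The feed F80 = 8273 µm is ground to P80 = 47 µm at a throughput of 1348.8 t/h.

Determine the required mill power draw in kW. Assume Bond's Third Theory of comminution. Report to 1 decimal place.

P = 16190.3 kW

W = 10 Wi (P80^-0.5 − F80^-0.5)
W = 10·8.9·(1/√47 − 1/√8273) = 10·8.9·(0.134871) = 12.0035 kWh/t
Power = W × throughput = 12.0035 kWh/t × 1348.8 t/h = 16190.3 kW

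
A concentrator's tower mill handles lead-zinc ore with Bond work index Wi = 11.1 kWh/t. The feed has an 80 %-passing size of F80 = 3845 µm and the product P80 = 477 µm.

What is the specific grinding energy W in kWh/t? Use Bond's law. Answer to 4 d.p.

W = 3.2923 kWh/t

Bond:  W = 10 Wi (1/√P − 1/√F)
1/√477 = 0.045787;  1/√3845 = 0.016127
W = 10·11.1·(0.045787 − 0.016127) = 3.2923 kWh/t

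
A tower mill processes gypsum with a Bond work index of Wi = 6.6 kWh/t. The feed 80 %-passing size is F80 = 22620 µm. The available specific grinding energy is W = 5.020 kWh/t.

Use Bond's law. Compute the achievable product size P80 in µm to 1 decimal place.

W_Bond = 10·Wi·(1/√P₈₀ − 1/√F₈₀)
1/√P80 = 1/√F80 + W/(10·Wi)
  = 5.0200/(10·6.6) + 1/√22620 = 0.076061 + 0.006649 = 0.082710
P80 = (1/0.082710)² = 12.0905² = 146.18 µm

P80 = 146.2 µm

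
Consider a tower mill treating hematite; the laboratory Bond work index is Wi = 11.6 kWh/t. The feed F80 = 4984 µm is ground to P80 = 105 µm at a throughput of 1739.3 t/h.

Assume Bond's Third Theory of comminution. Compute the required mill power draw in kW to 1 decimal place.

W = 10·Wi·(P80^(-½) − F80^(-½))
W = 10·11.6·(1/√105 − 1/√4984) = 10·11.6·(0.083425) = 9.6773 kWh/t
Mill draw = 9.6773 × 1739.3 = 16831.8 kW

P = 16831.8 kW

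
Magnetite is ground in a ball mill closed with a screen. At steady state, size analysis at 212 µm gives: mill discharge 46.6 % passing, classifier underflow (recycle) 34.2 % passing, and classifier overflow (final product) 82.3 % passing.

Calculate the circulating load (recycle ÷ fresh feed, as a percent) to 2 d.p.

Two-product formula at 212 µm:
r = (o − d)/(d − u)
r = (82.3 − 46.6)/(46.6 − 34.2) = 35.7/12.4 = 2.8790
CL = 100·r = 287.90 %

CL = 287.90 %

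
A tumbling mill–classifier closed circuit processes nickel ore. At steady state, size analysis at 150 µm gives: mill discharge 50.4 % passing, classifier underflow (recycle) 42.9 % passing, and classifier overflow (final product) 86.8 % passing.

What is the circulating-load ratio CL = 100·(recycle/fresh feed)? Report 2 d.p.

CL = 485.33 %

Balance %-passing 150 µm (r = R/F):
(1+r)d = ru + o → r = (o−d)/(d−u)
r = (86.8 − 50.4)/(50.4 − 42.9) = 36.4/7.5 = 4.8533
CL = 100·r = 485.33 %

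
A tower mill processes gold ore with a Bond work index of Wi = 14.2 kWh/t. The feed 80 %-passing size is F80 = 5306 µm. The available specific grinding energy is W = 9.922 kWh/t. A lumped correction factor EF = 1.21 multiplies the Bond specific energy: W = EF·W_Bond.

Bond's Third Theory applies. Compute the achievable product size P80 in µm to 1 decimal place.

P80 = 195.7 µm

Bond:  W = 10 Wi (1/√P − 1/√F)
W_Bond = W / EF = 9.922 / 1.21 = 8.2000 kWh/t
P80^-0.5 = F80^-0.5 + W_Bond/(10 Wi)
  = 8.2000/(10·14.2) + 1/√5306 = 0.057746 + 0.013728 = 0.071475
P80 = (1/0.071475)² = 13.9910² = 195.75 µm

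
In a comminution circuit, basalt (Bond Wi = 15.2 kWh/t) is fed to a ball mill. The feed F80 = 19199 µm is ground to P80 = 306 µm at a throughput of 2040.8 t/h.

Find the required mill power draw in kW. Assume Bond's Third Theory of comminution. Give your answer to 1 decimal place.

P = 15494.3 kW

Bond: W = 10·Wi·(1/√P80 − 1/√F80)
W = 10·15.2·(1/√306 − 1/√19199) = 10·15.2·(0.049949) = 7.5923 kWh/t
P_mill = W·ṁ = 7.5923·2040.8 = 15494.3 kW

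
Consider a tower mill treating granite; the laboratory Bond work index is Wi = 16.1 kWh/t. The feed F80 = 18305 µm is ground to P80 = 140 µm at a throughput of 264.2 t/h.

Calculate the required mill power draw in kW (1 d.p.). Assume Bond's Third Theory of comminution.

W = 10 Wi (P80^-0.5 − F80^-0.5)
W = 10·16.1·(1/√140 − 1/√18305) = 10·16.1·(0.077124) = 12.4170 kWh/t
Power = W × throughput = 12.4170 kWh/t × 264.2 t/h = 3280.6 kW

P = 3280.6 kW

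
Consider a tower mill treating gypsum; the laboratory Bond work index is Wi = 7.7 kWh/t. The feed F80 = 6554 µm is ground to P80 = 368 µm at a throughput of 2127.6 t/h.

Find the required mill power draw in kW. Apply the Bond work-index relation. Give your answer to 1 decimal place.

P = 6516.4 kW

W = 10 Wi (P80^-0.5 − F80^-0.5)
W = 10·7.7·(1/√368 − 1/√6554) = 10·7.7·(0.039776) = 3.0628 kWh/t
P_mill = W·ṁ = 3.0628·2127.6 = 6516.4 kW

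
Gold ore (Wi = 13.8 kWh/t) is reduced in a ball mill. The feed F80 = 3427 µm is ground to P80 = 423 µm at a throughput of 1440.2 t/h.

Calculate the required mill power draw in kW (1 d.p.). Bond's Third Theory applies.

W_Bond = 10·Wi·(1/√P₈₀ − 1/√F₈₀)
W = 10·13.8·(1/√423 − 1/√3427) = 10·13.8·(0.031539) = 4.3525 kWh/t
Power = W × throughput = 4.3525 kWh/t × 1440.2 t/h = 6268.4 kW

P = 6268.4 kW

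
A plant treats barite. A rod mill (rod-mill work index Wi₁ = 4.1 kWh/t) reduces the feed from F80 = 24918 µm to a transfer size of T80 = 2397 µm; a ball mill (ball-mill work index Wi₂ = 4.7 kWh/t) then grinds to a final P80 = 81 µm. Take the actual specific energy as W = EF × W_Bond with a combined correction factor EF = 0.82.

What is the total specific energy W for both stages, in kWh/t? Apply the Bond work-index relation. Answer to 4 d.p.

W = 3.9687 kWh/t

W = 10 Wi (P80^-0.5 − F80^-0.5)
Stage 1 (24918→2397 µm, Wi₁=4.1): W₁ = 10·4.1·(0.020425 − 0.006335) = 0.5777 kWh/t
Stage 2 (2397→81 µm, Wi₂=4.7): W₂ = 10·4.7·(0.111111 − 0.020425) = 4.2622 kWh/t
W = W₁ + W₂ = 0.5777 + 4.2622 = 4.8399 kWh/t
Corrected W = EF·W_Bond = 0.82·4.8399 = 3.9687 kWh/t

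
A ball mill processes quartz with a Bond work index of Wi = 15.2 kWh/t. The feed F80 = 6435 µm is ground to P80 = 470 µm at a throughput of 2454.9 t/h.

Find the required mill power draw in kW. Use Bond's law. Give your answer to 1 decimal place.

W = 10 Wi (P80^-0.5 − F80^-0.5)
W = 10·15.2·(1/√470 − 1/√6435) = 10·15.2·(0.033661) = 5.1164 kWh/t
Power = W × throughput = 5.1164 kWh/t × 2454.9 t/h = 12560.3 kW

P = 12560.3 kW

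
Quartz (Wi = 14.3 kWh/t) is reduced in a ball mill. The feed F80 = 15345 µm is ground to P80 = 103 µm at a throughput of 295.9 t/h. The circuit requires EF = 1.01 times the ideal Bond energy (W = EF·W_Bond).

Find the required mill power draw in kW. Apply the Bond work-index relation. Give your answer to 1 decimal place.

W = 10 Wi / √P80 − 10 Wi / √F80
W = 10·14.3·(1/√103 − 1/√15345) = 10·14.3·(0.090460) = 12.9358 kWh/t
Apply correction: 12.9358 × 1.01 = 13.0652 kWh/t
Power = W × throughput = 13.0652 kWh/t × 295.9 t/h = 3866.0 kW

P = 3866.0 kW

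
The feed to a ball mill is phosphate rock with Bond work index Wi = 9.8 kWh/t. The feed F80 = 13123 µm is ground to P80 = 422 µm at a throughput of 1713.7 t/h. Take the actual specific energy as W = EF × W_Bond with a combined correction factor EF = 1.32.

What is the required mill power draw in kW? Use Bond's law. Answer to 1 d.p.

P = 8856.3 kW

W = 10 Wi (1/√P80 − 1/√F80)  [Bond]
W = 10·9.8·(1/√422 − 1/√13123) = 10·9.8·(0.039950) = 3.9151 kWh/t
Corrected W = EF·W_Bond = 1.32·3.9151 = 5.1679 kWh/t
Power = W × throughput = 5.1679 kWh/t × 1713.7 t/h = 8856.3 kW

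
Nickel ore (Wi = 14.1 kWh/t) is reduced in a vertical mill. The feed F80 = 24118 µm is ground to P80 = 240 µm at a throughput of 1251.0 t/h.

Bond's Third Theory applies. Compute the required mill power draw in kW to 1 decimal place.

W = 10 Wi (P80^-0.5 − F80^-0.5)
W = 10·14.1·(1/√240 − 1/√24118) = 10·14.1·(0.058111) = 8.1936 kWh/t
P_mill = W·ṁ = 8.1936·1251.0 = 10250.2 kW

P = 10250.2 kW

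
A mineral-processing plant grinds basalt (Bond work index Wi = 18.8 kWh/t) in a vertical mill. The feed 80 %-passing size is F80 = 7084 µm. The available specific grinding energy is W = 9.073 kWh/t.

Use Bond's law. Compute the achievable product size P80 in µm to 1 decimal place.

W = 10·Wi·(P80^(-½) − F80^(-½))
⇒ 1/√P80 = W/(10·Wi) + 1/√F80
  = 9.0730/(10·18.8) + 1/√7084 = 0.048261 + 0.011881 = 0.060142
P80 = (1/0.060142)² = 16.6274² = 276.47 µm

P80 = 276.5 µm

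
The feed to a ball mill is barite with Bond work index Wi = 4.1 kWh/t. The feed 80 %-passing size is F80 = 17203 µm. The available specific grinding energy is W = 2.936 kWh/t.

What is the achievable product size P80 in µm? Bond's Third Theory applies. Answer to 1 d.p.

W = 10 Wi (1/√P80 − 1/√F80)  [Bond]
P80^-0.5 = F80^-0.5 + W/(10 Wi)
  = 2.9360/(10·4.1) + 1/√17203 = 0.071610 + 0.007624 = 0.079234
P80 = (1/0.079234)² = 12.6208² = 159.29 µm

P80 = 159.3 µm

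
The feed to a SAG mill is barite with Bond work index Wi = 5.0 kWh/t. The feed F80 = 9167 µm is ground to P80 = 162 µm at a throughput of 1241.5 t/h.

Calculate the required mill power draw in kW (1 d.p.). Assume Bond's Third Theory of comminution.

W = 10·Wi·[P80^(−½) − F80^(−½)]
W = 10·5.0·(1/√162 − 1/√9167) = 10·5.0·(0.068123) = 3.4061 kWh/t
P = W·T = 3.4061·1241.5 = 4228.7 kW

P = 4228.7 kW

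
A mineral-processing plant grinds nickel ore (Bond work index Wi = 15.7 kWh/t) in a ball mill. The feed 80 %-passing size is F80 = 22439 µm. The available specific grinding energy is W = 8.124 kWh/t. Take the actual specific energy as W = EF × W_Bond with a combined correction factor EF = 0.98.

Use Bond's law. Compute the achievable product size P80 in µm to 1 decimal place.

W = 10 Wi (P80^-0.5 − F80^-0.5)
W_Bond = W / EF = 8.124 / 0.98 = 8.2898 kWh/t
⇒ 1/√P80 = W_Bond/(10 Wi) + 1/√F80
  = 8.2898/(10·15.7) + 1/√22439 = 0.052801 + 0.006676 = 0.059477
P80 = (1/0.059477)² = 16.8132² = 282.68 µm

P80 = 282.7 µm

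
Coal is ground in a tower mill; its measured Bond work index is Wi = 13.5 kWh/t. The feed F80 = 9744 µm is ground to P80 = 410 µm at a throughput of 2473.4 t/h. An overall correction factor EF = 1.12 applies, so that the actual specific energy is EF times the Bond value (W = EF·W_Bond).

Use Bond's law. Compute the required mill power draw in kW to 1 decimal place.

W = 10 Wi (1/√P80 − 1/√F80)  [Bond]
W = 10·13.5·(1/√410 − 1/√9744) = 10·13.5·(0.039256) = 5.2996 kWh/t
W_actual = 1.12 × 5.2996 = 5.9355 kWh/t
P = W·T = 5.9355·2473.4 = 14680.9 kW

P = 14680.9 kW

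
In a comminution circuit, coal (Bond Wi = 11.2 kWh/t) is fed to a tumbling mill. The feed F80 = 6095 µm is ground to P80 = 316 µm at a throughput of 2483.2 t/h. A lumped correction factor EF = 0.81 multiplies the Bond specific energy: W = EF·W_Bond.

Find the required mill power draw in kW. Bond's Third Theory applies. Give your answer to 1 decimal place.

Bond:  W = 10 Wi (1/√P − 1/√F)
W = 10·11.2·(1/√316 − 1/√6095) = 10·11.2·(0.043445) = 4.8659 kWh/t
With EF = 0.81: W = 4.8659·0.81 = 3.9414 kWh/t
Power = W × throughput = 3.9414 kWh/t × 2483.2 t/h = 9787.2 kW

P = 9787.2 kW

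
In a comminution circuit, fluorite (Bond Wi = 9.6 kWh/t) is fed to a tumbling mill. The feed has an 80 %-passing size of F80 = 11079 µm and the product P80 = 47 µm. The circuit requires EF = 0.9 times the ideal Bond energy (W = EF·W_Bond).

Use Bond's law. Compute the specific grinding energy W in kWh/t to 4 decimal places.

W = 10·Wi·[P80^(−½) − F80^(−½)]
1/√47 = 0.145865;  1/√11079 = 0.009501
W = 10·9.6·(0.145865 − 0.009501) = 13.0910 kWh/t
Corrected W = EF·W_Bond = 0.9·13.0910 = 11.7819 kWh/t

W = 11.7819 kWh/t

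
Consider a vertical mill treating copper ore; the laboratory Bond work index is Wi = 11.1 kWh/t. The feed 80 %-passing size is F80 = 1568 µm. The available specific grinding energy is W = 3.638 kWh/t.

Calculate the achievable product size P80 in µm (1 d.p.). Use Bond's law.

W_Bond = 10·Wi·(1/√P₈₀ − 1/√F₈₀)
P80^-0.5 = F80^-0.5 + W/(10 Wi)
  = 3.6380/(10·11.1) + 1/√1568 = 0.032775 + 0.025254 = 0.058029
P80 = (1/0.058029)² = 17.2329² = 296.97 µm

P80 = 297.0 µm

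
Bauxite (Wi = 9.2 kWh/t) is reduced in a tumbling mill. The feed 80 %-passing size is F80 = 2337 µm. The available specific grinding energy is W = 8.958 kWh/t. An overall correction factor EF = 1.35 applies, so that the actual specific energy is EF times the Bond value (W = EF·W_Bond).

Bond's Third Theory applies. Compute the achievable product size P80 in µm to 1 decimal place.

P80 = 116.1 µm

W = 10 Wi / √P80 − 10 Wi / √F80
W_Bond = W / EF = 8.958 / 1.35 = 6.6356 kWh/t
⇒ 1/√P80 = W_Bond/(10 Wi) + 1/√F80
  = 6.6356/(10·9.2) + 1/√2337 = 0.072126 + 0.020686 = 0.092811
P80 = (1/0.092811)² = 10.7745² = 116.09 µm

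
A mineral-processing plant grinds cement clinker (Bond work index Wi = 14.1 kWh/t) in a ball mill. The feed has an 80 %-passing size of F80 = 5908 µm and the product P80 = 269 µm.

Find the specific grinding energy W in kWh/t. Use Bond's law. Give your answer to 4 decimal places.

W = 6.7625 kWh/t

Bond:  W = 10 Wi (1/√P − 1/√F)
1/√269 = 0.060971;  1/√5908 = 0.013010
W = 10·14.1·(0.060971 − 0.013010) = 6.7625 kWh/t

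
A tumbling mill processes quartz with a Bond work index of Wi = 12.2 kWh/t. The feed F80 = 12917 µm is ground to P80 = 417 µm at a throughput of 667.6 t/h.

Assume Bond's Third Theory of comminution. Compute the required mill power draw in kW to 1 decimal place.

P = 3271.9 kW

W = 10 Wi / √P80 − 10 Wi / √F80
W = 10·12.2·(1/√417 − 1/√12917) = 10·12.2·(0.040171) = 4.9009 kWh/t
P_mill = W·ṁ = 4.9009·667.6 = 3271.9 kW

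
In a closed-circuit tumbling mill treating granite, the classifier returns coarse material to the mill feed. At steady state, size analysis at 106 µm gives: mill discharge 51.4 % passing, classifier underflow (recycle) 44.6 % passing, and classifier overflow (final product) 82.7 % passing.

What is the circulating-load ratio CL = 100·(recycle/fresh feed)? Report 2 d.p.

CL = 460.29 %

Let r = R/F. Size balance at 106 µm:
d + r·d = r·u + o → r(d−u) = o−d
r = (82.7 − 51.4)/(51.4 − 44.6) = 31.3/6.8 = 4.6029
CL = 100·r = 460.29 %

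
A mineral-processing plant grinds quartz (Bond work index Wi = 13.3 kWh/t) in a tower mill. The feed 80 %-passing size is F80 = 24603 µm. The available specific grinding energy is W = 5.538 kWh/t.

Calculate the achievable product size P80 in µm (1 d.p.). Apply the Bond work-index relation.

P80 = 433.8 µm

Bond: W = 10·Wi·(1/√P80 − 1/√F80)
⇒ 1/√P80 = W/(10·Wi) + 1/√F80
  = 5.5380/(10·13.3) + 1/√24603 = 0.041639 + 0.006375 = 0.048014
P80 = (1/0.048014)² = 20.8271² = 433.77 µm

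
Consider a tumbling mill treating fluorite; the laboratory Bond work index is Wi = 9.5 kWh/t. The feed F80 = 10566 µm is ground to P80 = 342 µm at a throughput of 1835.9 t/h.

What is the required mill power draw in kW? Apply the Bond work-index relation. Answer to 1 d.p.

Bond: W = 10·Wi·(1/√P80 − 1/√F80)
W = 10·9.5·(1/√342 − 1/√10566) = 10·9.5·(0.044345) = 4.2128 kWh/t
P = W·T = 4.2128·1835.9 = 7734.3 kW

P = 7734.3 kW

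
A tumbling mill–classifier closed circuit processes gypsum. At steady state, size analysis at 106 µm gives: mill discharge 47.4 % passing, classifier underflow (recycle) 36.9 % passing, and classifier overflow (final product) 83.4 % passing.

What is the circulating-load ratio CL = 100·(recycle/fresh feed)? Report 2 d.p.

Classifier node, passing 106 µm:
r = (o − d)/(d − u)
r = (83.4 − 47.4)/(47.4 − 36.9) = 36.0/10.5 = 3.4286
CL = 100·r = 342.86 %

CL = 342.86 %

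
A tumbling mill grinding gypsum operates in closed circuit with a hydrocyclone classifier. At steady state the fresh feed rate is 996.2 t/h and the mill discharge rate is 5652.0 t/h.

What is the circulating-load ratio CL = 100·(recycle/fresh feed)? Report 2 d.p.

CL = 467.36 %

Steady state: M = F + R.
R = M − F = 5652.0 − 996.2 = 4655.8 t/h
CL = 100·R/F = 100·4655.8/996.2 = 467.36 %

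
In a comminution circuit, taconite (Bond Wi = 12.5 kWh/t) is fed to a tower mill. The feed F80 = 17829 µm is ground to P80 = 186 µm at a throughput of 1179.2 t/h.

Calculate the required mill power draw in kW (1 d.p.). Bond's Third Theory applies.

W = 10 Wi / √P80 − 10 Wi / √F80
W = 10·12.5·(1/√186 − 1/√17829) = 10·12.5·(0.065834) = 8.2293 kWh/t
Power = W × throughput = 8.2293 kWh/t × 1179.2 t/h = 9704.0 kW

P = 9704.0 kW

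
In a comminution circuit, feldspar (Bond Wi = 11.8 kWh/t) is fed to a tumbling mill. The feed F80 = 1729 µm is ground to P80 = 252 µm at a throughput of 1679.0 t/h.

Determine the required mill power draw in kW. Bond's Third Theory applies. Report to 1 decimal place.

W = 10 Wi (P80^-0.5 − F80^-0.5)
W = 10·11.8·(1/√252 − 1/√1729) = 10·11.8·(0.038945) = 4.5955 kWh/t
P_mill = W·ṁ = 4.5955·1679.0 = 7715.8 kW

P = 7715.8 kW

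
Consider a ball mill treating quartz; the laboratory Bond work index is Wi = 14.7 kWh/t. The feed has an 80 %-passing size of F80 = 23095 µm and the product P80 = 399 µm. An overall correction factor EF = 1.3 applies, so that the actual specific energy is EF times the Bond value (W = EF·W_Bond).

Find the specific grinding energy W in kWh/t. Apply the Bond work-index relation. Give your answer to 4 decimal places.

W = 8.3095 kWh/t

W = 10·Wi·[P80^(−½) − F80^(−½)]
1/√399 = 0.050063;  1/√23095 = 0.006580
W = 10·14.7·(0.050063 − 0.006580) = 6.3919 kWh/t
With EF = 1.3: W = 6.3919·1.3 = 8.3095 kWh/t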